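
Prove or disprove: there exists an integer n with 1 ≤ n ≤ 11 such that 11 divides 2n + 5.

Scanning upward from n = 1 gives 7, 9, none divisible by 11. At n = 3 we get 2·3 + 5 = 11, and 11 = 11·1.

n = 3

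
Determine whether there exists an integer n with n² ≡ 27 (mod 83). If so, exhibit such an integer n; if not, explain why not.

n = 39 works: 39² = 1521, and 1521 − 27 = 1494 = 18·83.

n = 39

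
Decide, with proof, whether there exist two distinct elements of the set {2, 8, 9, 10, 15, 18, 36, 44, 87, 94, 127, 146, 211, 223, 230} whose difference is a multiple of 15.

Reduce each element modulo 15: 2↦2, 8↦8, 9↦9, 10↦10, 15↦0, 18↦3, 36↦6, 44↦14, 87↦12, 94↦4, 127↦7, 146↦11, 211↦1, 223↦13, 230↦5.
These 15 residues are pairwise different, hence no difference of two elements is divisible by 15.

No, no such pair exists.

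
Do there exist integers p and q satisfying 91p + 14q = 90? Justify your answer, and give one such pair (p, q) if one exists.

gcd(91, 14) = 7, so every integer of the form 91p + 14q is a multiple of 7.
However 90 leaves remainder 6 on division by 7.
So the equation is unsolvable over ℤ.

No, no such integers exist.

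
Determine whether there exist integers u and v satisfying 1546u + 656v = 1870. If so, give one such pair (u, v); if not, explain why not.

Since gcd(1546, 656) = 2 and 1870 = 2·935, Bézout's identity guarantees a solution.
Dividing through by 2 reduces the equation to 773u + 328v = 935.
Euclidean algorithm: 773 = 2·328 + 117, 328 = 2·117 + 94, 117 = 1·94 + 23, 94 = 4·23 + 2, 23 = 11·2 + 1, 2 = 2·1 + 0.
Unwinding: 1 = 23 − 11·2 = 23 − 11·(94 − 4·23) = −11·94 + 45·23 = −11·94 + 45·(117 − 1·94) = 45·117 − 56·94 = 45·117 − 56·(328 − 2·117) = −56·328 + 157·117 = −56·328 + 157·(773 − 2·328) = 157·773 − 370·328, i.e. 773·157 + 328·(-370) = 1.
Scaling by 935 gives the particular solution (u, v) = (146795, -345950).
The general solution is u = 146795 + 328k, v = -345950 − 773k; taking k = -447 gives the smaller pair u = 179, v = -419.
Indeed 1546·179 + 656·(-419) = 276734 − 274864 = 1870.

u = 179, v = -419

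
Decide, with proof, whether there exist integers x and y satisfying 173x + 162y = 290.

Since gcd(173, 162) = 1, every integer is an integer combination of 173 and 162.
Run the Euclidean algorithm on 173 and 162: 173 = 1·162 + 11, 162 = 14·11 + 8, 11 = 1·8 + 3, 8 = 2·3 + 2, 3 = 1·2 + 1, 2 = 2·1 + 0.
Back-substituting, 1 = 3 − 1·2 = 3 − (8 − 2·3) = −8 + 3·3 = −8 + 3·(11 − 1·8) = 3·11 − 4·8 = 3·11 − 4·(162 − 14·11) = −4·162 + 59·11 = −4·162 + 59·(173 − 1·162) = 59·173 − 63·162; that is, 173·59 + 162·(-63) = 1.
Multiplying through by 290: x = 59·290 = 17110, y = (-63)·290 = -18270 is a solution.
Shifting by a multiple of (162, −173) keeps it a solution: x = 17110 − 105·162 = 100, y = -18270 + 105·173 = -105.
Check: 173·100 + 162·(-105) = 17300 − 17010 = 290. ✓

x = 100, y = -105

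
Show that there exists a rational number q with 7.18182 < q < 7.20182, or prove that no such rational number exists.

Look for a denominator N such that an integer falls strictly between N·7.18182 and N·7.20182. N = 5 works: 5·7.18182 = 35.90910 < 36 < 36.00910 = 5·7.20182.
Hence 36/5 is a rational number with 7.18182 < 36/5 < 7.20182.

q = 36/5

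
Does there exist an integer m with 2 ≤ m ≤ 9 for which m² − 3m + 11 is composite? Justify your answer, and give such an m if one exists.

m = 9

At m = 9: 9² − 3·9 + 11 = 65 = 5·13, which is composite.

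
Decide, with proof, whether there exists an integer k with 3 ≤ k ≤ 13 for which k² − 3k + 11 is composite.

k = 5

At k = 5: 5² − 3·5 + 11 = 21 = 3·7, which is composite.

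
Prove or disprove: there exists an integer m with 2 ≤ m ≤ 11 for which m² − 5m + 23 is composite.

The values for m = 2, 3, …, 11 are 17, 17, 19, 23, 29, 37, 47, 59, 73, 89, and each of these is prime.
So no value in the range makes the expression composite.

No, no such integer m in that range exists.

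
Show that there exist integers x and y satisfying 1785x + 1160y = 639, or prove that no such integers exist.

Any value of 1785x + 1160y is a multiple of gcd(1785, 1160) = 5.
But 639 = 5·127 + 4, so 5 ∤ 639.
Hence no integers x, y satisfy the equation.

No such integers exist.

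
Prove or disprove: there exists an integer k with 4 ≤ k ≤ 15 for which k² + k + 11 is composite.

At k = 11: 11² + 11 + 11 = 143 = 11·13, which is composite.

k = 11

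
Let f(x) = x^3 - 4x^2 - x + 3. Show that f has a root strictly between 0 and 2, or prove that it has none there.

f(0) = 3 and f(2) = -7, which have opposite signs.
Since f is a polynomial it is continuous on [0, 2].
By the Intermediate Value Theorem f must vanish at some point of (0, 2).

Such a root exists.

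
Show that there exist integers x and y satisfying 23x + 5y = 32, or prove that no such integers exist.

x = 4, y = -12

Since gcd(23, 5) = 1, every integer is an integer combination of 23 and 5.
Dividing repeatedly: 23 = 4·5 + 3, 5 = 1·3 + 2, 3 = 1·2 + 1, 2 = 2·1 + 0.
Back-substituting, 1 = 3 − 1·2 = 3 − (5 − 1·3) = −5 + 2·3 = −5 + 2·(23 − 4·5) = 2·23 − 9·5; that is, 23·2 + 5·(-9) = 1.
Multiplying through by 32: x = 2·32 = 64, y = (-9)·32 = -288 is a solution.
The general solution is x = 64 + 5k, y = -288 − 23k; taking k = -12 gives the smaller pair x = 4, y = -12.
Check: 23·4 + 5·(-12) = 92 − 60 = 32. ✓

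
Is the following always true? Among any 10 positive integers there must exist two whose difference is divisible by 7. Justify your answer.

There are exactly 7 possible remainders on division by 7.
With 10 integers and only 7 classes, the pigeonhole principle forces two of them, say a and b, into the same class.
Their difference a − b is then a multiple of 7.

Yes.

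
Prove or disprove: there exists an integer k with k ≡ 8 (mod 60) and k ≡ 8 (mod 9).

k = 8

Here gcd(60, 9) = 3, and both 8 and 8 leave remainder 2 mod 3, so the system is consistent.
In fact k = 8 itself already satisfies 8 mod 9 = 8.
Verify: 8 = 0·60 + 8 and 8 = 0·9 + 8. ✓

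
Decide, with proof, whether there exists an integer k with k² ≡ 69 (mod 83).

Take k = 22. Then 22² = 484 = 5·83 + 69, so 22² ≡ 69 (mod 83).

k = 22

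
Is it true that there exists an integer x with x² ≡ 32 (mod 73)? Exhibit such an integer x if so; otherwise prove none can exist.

x = 18

Take x = 18. Then 18² = 324 = 4·73 + 32, so 18² ≡ 32 (mod 73).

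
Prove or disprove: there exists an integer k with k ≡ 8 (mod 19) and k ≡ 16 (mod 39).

k = 445

The moduli 19 and 39 are coprime, so by the Chinese Remainder Theorem a unique solution modulo 741 exists.
Write k = 8 + 19t and require 8 + 19t ≡ 16 (mod 39), i.e. 19t ≡ 8 (mod 39).
Since 19·37 = 703 = 18·39 + 1, the inverse of 19 mod 39 is 37.
Multiplying by 37: t ≡ 37·8 = 296 ≡ 23 (mod 39).
With t = 23: k = 8 + 19·23 = 445.
Check: 445 mod 19 = 8, 445 mod 39 = 16. ✓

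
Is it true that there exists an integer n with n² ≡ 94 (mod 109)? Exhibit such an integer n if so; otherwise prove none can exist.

n = 51

n = 51 works: 51² = 2601, and 2601 − 94 = 2507 = 23·109.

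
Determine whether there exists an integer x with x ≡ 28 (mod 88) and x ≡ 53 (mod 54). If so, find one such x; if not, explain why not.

There is no such integer.

Reduce both congruences modulo 2, which divides 88 and 54: they say x ≡ 28 (mod 2) and x ≡ 53 (mod 2).
But 28 mod 2 = 0 while 53 mod 2 = 1, a contradiction.
Therefore no such x exists.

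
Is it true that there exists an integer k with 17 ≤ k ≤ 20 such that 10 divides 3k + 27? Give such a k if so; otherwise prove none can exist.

There is no such integer k in that range.

For k = 17, 18, 19, 20 the values of 3k + 27 modulo 10 are 8, 1, 4, 7 respectively.
None is 0, so 10 never divides 3k + 27 on this range.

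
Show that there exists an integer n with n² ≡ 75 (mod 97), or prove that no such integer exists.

n = 47

n = 47 works: 47² = 2209, and 2209 − 75 = 2134 = 22·97.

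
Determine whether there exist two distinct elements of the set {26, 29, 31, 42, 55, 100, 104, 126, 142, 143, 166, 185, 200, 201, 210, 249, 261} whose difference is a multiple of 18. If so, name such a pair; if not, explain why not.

Residues mod 18: 26↦8, 29↦11, 31↦13, 42↦6, 55↦1, 100↦10, 104↦14, 126↦0, 142↦16, 143↦17, 166↦4, 185↦5, 200↦2, 201↦3, 210↦12, 249↦15, 261↦9.
No residue repeats among the 17 elements, so no pair has difference ≡ 0 (mod 18).

No, no such pair exists.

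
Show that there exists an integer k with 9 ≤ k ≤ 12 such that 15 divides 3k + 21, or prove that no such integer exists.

The values of 3k + 21 for k = 9, 10, 11, 12 are 48, 51, 54, 57; reduced mod 15 these are 3, 6, 9, 12.
Since 0 is absent from this list, 15 ∤ 3k + 21 for every k with 9 ≤ k ≤ 12.

No, no such integer k in that range exists.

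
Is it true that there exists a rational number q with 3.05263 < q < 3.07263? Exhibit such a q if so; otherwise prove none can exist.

Look for a denominator N such that an integer falls strictly between N·3.05263 and N·3.07263. N = 14 works: 14·3.05263 = 42.73682 < 43 < 43.01682 = 14·3.07263.
Hence 43/14 is a rational number with 3.05263 < 43/14 < 3.07263.

q = 43/14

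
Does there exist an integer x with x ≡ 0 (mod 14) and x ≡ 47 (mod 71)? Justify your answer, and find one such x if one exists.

x = 686

Since 14 and 71 share no common factor, CRT says the pair of congruences has a solution (unique mod 994).
Write x = 0 + 14t and require 0 + 14t ≡ 47 (mod 71), i.e. 14t ≡ 47 (mod 71).
Note 14·66 = 924 ≡ 1 (mod 71) (as 924 − 1 = 13·71), so 14⁻¹ ≡ 66.
Therefore t ≡ 66·47 = 3102 ≡ 49 (mod 71).
Taking t = 49 gives x = 0 + 14·49 = 686.
Verify: 686 = 49·14 + 0 and 686 = 9·71 + 47. ✓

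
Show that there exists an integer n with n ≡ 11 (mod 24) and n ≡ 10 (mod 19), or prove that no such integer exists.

n = 371

The moduli 24 and 19 are coprime, so by the Chinese Remainder Theorem a unique solution modulo 456 exists.
Any solution of the first congruence is n = 11 + 24t; substituting into the second, 24t ≡ 10 − 11 ≡ 18 (mod 19).
24 ≡ 5 (mod 19), so this reads 5t ≡ 18 (mod 19). To invert 5 modulo 19: 19 = 3·5 + 4, 5 = 1·4 + 1, 4 = 4·1 + 0, and unwinding, 1 = 5 − 1·4 = 5 − (19 − 3·5) = −19 + 4·5. Thus 5⁻¹ ≡ 4 (mod 19).
Multiplying by 4: t ≡ 4·18 = 72 ≡ 15 (mod 19).
With t = 15: n = 11 + 24·15 = 371.
Indeed 371 ≡ 11 (mod 24) and 371 ≡ 10 (mod 19).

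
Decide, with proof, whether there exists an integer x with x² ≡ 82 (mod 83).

83 is prime, so by Euler's criterion 82 is a square mod 83 iff 82^((83−1)/2) = 82^41 ≡ 1 (mod 83).
Squaring successively (mod 83): 82^2 = 6724 ≡ 1; 82^4 ≡ 1² = 1 ≡ 1; 82^8 ≡ 1² = 1 ≡ 1; 82^16 ≡ 1² = 1 ≡ 1; 82^32 ≡ 1² = 1 ≡ 1.
Since 41 = 32 + 8 + 1, 82^41 ≡ 1 · 1 · 82; multiplying out mod 83: 1·1 = 1 ≡ 1, then 1·82 = 82 ≡ 82. Thus 82^41 ≡ 82 ≡ −1 (mod 83).
By Euler's criterion 82 is a quadratic non-residue mod 83: no x satisfies x² ≡ 82 (mod 83).

There is no such integer.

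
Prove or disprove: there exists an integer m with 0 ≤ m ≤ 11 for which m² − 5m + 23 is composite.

No, no such integer m in that range exists.

The values for m = 0, 1, …, 11 are 23, 19, 17, 17, 19, 23, 29, 37, 47, 59, 73, 89, and each of these is prime.
So no value in the range makes the expression composite.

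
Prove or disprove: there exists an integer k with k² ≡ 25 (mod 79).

Take k = 5. Then 5² = 25, and since 0 ≤ 25 < 79 this is already reduced: 5² ≡ 25 (mod 79).

k = 5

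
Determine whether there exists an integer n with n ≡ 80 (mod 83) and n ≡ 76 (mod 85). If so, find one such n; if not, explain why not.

The moduli 83 and 85 are coprime, so by the Chinese Remainder Theorem a unique solution modulo 7055 exists.
Write n = 80 + 83t and require 80 + 83t ≡ 76 (mod 85), i.e. 83t ≡ 81 (mod 85).
Since 83·42 = 3486 = 41·85 + 1, the inverse of 83 mod 85 is 42.
Multiplying by 42: t ≡ 42·81 = 3402 ≡ 2 (mod 85).
With t = 2: n = 80 + 83·2 = 246.
Check: 246 mod 83 = 80, 246 mod 85 = 76. ✓

n = 246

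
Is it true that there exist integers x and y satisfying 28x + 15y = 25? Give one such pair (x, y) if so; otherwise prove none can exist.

x = 10, y = -17

Since gcd(28, 15) = 1, every integer is an integer combination of 28 and 15.
Euclidean algorithm: 28 = 1·15 + 13, 15 = 1·13 + 2, 13 = 6·2 + 1, 2 = 2·1 + 0.
Working back up the chain: 1 = 13 − 6·2 = 13 − 6·(15 − 1·13) = −6·15 + 7·13 = −6·15 + 7·(28 − 1·15) = 7·28 − 13·15. So 28·7 + 15·(-13) = 1.
Scaling by 25 gives the particular solution (x, y) = (175, -325).
Shifting by a multiple of (15, −28) keeps it a solution: x = 175 − 11·15 = 10, y = -325 + 11·28 = -17.
Indeed 28·10 + 15·(-17) = 280 − 255 = 25.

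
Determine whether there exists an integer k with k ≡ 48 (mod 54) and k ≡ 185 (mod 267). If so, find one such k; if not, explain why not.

No such integer exists.

Both moduli are multiples of 3 = gcd(54, 267), so any solution would satisfy k ≡ 48 and k ≡ 185 modulo 3 simultaneously.
These are incompatible: 48 − 185 = -137 is not divisible by 3.
Hence the system has no solution.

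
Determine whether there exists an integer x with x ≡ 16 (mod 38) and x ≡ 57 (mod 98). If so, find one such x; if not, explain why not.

gcd(38, 98) = 2. If x ≡ 16 (mod 38) and x ≡ 57 (mod 98), then x ≡ 16 (mod 2) and x ≡ 57 (mod 2).
These are incompatible: 16 − 57 = -41 is not divisible by 2.
So no integer satisfies both congruences.

No, no such integer exists.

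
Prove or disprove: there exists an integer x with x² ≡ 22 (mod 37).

37 is prime, so by Euler's criterion 22 is a square mod 37 iff 22^((37−1)/2) = 22^18 ≡ 1 (mod 37).
Repeated squaring mod 37: 22^2 = 484 ≡ 3; 22^4 ≡ 3² = 9 ≡ 9; 22^8 ≡ 9² = 81 ≡ 7; 22^16 ≡ 7² = 49 ≡ 12.
Since 18 = 16 + 2, 22^18 ≡ 12 · 3; multiplying out mod 37: 12·3 = 36 ≡ 36. Thus 22^18 ≡ 36 ≡ −1 (mod 37).
The value −1 means 22 is a non-residue modulo 37, so x² ≡ 22 (mod 37) is impossible.

No such integer exists.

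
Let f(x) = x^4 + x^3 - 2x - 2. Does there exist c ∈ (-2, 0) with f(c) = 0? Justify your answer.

Yes, f has a root in the interval.

f(-2) = 10 and f(0) = -2, which have opposite signs.
Since f is a polynomial it is continuous on [-2, 0].
The Intermediate Value Theorem then guarantees some c ∈ (-2, 0) with f(c) = 0.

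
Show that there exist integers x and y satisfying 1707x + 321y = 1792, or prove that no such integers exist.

No such integers exist.

gcd(1707, 321) = 3, so every integer of the form 1707x + 321y is a multiple of 3.
But 1792 is not a multiple of 3 (it leaves remainder 1).
Hence no integers x, y satisfy the equation.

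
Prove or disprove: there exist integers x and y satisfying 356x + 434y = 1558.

Every value of 356x + 434y is a multiple of gcd(356, 434) = 2; since 2 ∣ 1558, solutions exist.
Dividing through by 2 reduces the equation to 178x + 217y = 779.
Run the Euclidean algorithm on 217 and 178: 217 = 1·178 + 39, 178 = 4·39 + 22, 39 = 1·22 + 17, 22 = 1·17 + 5, 17 = 3·5 + 2, 5 = 2·2 + 1, 2 = 2·1 + 0.
Back-substituting, 1 = 5 − 2·2 = 5 − 2·(17 − 3·5) = −2·17 + 7·5 = −2·17 + 7·(22 − 1·17) = 7·22 − 9·17 = 7·22 − 9·(39 − 1·22) = −9·39 + 16·22 = −9·39 + 16·(178 − 4·39) = 16·178 − 73·39 = 16·178 − 73·(217 − 1·178) = −73·217 + 89·178; that is, 178·89 + 217·(-73) = 1.
Multiplying through by 779: x = 89·779 = 69331, y = (-73)·779 = -56867 is a solution.
Subtracting 319·217 from x and adding 319·178 to y gives the tidier solution (108, -85).
Indeed 356·108 + 434·(-85) = 38448 − 36890 = 1558.

x = 108, y = -85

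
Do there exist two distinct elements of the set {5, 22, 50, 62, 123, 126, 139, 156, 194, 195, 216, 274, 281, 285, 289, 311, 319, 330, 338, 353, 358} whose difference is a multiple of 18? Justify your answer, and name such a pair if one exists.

5 mod 18 = 5 and 311 mod 18 = 5, so 311 − 5 = 306 = 17·18.

The pair (5, 311) works.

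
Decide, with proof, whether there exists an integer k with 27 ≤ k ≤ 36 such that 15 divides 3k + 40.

There is no such integer k in that range.

For k = 27, 28, …, 36 the values of 3k + 40 modulo 15 are 1, 4, 7, 10, 13, 1, 4, 7, 10, 13 respectively.
The residue 0 does not occur, so no k in [27, 36] makes 3k + 40 a multiple of 15.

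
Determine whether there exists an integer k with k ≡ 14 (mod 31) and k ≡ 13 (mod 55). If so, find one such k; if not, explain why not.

Since 31 and 55 share no common factor, CRT says the pair of congruences has a solution (unique mod 1705).
Write k = 14 + 31t and require 14 + 31t ≡ 13 (mod 55), i.e. 31t ≡ 54 (mod 55).
Invert 31 mod 55 by the Euclidean algorithm: 55 = 1·31 + 24, 31 = 1·24 + 7, 24 = 3·7 + 3, 7 = 2·3 + 1, 3 = 3·1 + 0; back-substituting, 1 = 7 − 2·3 = 7 − 2·(24 − 3·7) = −2·24 + 7·7 = −2·24 + 7·(31 − 1·24) = 7·31 − 9·24 = 7·31 − 9·(55 − 1·31) = −9·55 + 16·31. Hence 31·16 ≡ 1, so 31⁻¹ ≡ 16 (mod 55).
Multiplying by 16: t ≡ 16·54 = 864 ≡ 39 (mod 55).
With t = 39: k = 14 + 31·39 = 1223.
Verify: 1223 = 39·31 + 14 and 1223 = 22·55 + 13. ✓

k = 1223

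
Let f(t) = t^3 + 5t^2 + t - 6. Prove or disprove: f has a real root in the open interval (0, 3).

f(0) = -6 and f(3) = 69, which have opposite signs.
Since f is a polynomial it is continuous on [0, 3].
By the Intermediate Value Theorem f must vanish at some point of (0, 3).

Such a root exists.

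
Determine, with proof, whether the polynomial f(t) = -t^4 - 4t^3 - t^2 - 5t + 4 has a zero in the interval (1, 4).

f has no root in that interval.

The endpoint values f(1) = -7 and f(4) = -544 are both negative. Claim: f(t) < 0 for every t in (1, 4).
Substitute t = 1 + u, where 0 < u < 3 on the interval. Expanding, f(1 + u) = -u^4 - 8u^3 - 19u^2 - 23u - 7.
All 5 nonzero coefficients of this polynomial in u are negative; hence for u > 0 the value is a sum of negative terms (the constant -7 among them).
So f is strictly negative on (1, 4); no root exists in the interval.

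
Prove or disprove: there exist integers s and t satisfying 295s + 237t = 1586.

Since gcd(295, 237) = 1, every integer is an integer combination of 295 and 237.
Dividing repeatedly: 295 = 1·237 + 58, 237 = 4·58 + 5, 58 = 11·5 + 3, 5 = 1·3 + 2, 3 = 1·2 + 1, 2 = 2·1 + 0.
Unwinding: 1 = 3 − 1·2 = 3 − (5 − 1·3) = −5 + 2·3 = −5 + 2·(58 − 11·5) = 2·58 − 23·5 = 2·58 − 23·(237 − 4·58) = −23·237 + 94·58 = −23·237 + 94·(295 − 1·237) = 94·295 − 117·237, i.e. 295·94 + 237·(-117) = 1.
Scaling by 1586 gives the particular solution (s, t) = (149084, -185562).
Shifting by a multiple of (237, −295) keeps it a solution: s = 149084 − 629·237 = 11, t = -185562 + 629·295 = -7.
Check: 295·11 + 237·(-7) = 3245 − 1659 = 1586. ✓

s = 11, t = -7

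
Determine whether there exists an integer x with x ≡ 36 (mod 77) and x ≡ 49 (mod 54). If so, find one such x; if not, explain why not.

gcd(77, 54) = 1, so the Chinese Remainder Theorem guarantees exactly one residue class mod 4158 satisfying both.
Write x = 36 + 77t and require 36 + 77t ≡ 49 (mod 54), i.e. 77t ≡ 13 (mod 54).
77 ≡ 23 (mod 54), so this reads 23t ≡ 13 (mod 54). Invert 23 mod 54 by the Euclidean algorithm: 54 = 2·23 + 8, 23 = 2·8 + 7, 8 = 1·7 + 1, 7 = 7·1 + 0; back-substituting, 1 = 8 − 1·7 = 8 − (23 − 2·8) = −23 + 3·8 = −23 + 3·(54 − 2·23) = 3·54 − 7·23. Hence 23·(-7) ≡ 1, so 23⁻¹ ≡ -7 ≡ 47 (mod 54).
Multiplying by 47: t ≡ 47·13 = 611 ≡ 17 (mod 54).
Taking t = 17 gives x = 36 + 77·17 = 1345.
Indeed 1345 ≡ 36 (mod 77) and 1345 ≡ 49 (mod 54).

x = 1345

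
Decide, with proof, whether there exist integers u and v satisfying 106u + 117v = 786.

u = 3, v = 4

106 and 117 are coprime, so 106u + 117v ranges over all of ℤ.
Euclidean algorithm: 117 = 1·106 + 11, 106 = 9·11 + 7, 11 = 1·7 + 4, 7 = 1·4 + 3, 4 = 1·3 + 1, 3 = 3·1 + 0.
Unwinding: 1 = 4 − 1·3 = 4 − (7 − 1·4) = −7 + 2·4 = −7 + 2·(11 − 1·7) = 2·11 − 3·7 = 2·11 − 3·(106 − 9·11) = −3·106 + 29·11 = −3·106 + 29·(117 − 1·106) = 29·117 − 32·106, i.e. 106·(-32) + 117·29 = 1.
Multiplying through by 786: u = (-32)·786 = -25152, v = 29·786 = 22794 is a solution.
Shifting by a multiple of (117, −106) keeps it a solution: u = -25152 + 215·117 = 3, v = 22794 − 215·106 = 4.
Indeed 106·3 + 117·4 = 318 + 468 = 786.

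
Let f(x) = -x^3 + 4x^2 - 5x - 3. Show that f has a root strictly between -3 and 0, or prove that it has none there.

f(-3) = 75 and f(0) = -3, which have opposite signs.
As a polynomial, f is continuous on every closed interval.
By the Intermediate Value Theorem f must vanish at some point of (-3, 0).

Such a root exists.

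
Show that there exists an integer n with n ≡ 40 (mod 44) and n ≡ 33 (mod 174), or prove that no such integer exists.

Both moduli are multiples of 2 = gcd(44, 174), so any solution would satisfy n ≡ 40 and n ≡ 33 modulo 2 simultaneously.
But 40 mod 2 = 0 while 33 mod 2 = 1, a contradiction.
So no integer satisfies both congruences.

No such integer exists.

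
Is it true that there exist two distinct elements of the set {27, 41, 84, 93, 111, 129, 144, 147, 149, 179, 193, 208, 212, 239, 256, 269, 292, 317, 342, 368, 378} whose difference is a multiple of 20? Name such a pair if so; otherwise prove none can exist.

Both 27 and 147 leave remainder 7 on division by 20; their difference 120 = 6·20 is a multiple of 20.

The pair (27, 147) works.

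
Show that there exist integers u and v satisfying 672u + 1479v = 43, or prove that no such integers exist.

There are no such integers.

gcd(672, 1479) = 3, so every integer of the form 672u + 1479v is a multiple of 3.
But 43 = 3·14 + 1, so 3 ∤ 43.
Therefore 672u + 1479v = 43 has no solution in integers.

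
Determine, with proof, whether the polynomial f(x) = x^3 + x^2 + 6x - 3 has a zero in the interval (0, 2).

Such a root exists.

f(0) = -3 and f(2) = 21, which have opposite signs.
f is continuous everywhere (it is a polynomial), in particular on [0, 2].
By the Intermediate Value Theorem, f takes the value 0 somewhere in the open interval.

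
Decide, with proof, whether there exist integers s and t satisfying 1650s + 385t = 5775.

s = 0, t = 15

Since gcd(1650, 385) = 55 and 5775 = 55·105, Bézout's identity guarantees a solution.
Dividing through by 55 reduces the equation to 30s + 7t = 105.
Dividing repeatedly: 30 = 4·7 + 2, 7 = 3·2 + 1, 2 = 2·1 + 0.
Unwinding: 1 = 7 − 3·2 = 7 − 3·(30 − 4·7) = −3·30 + 13·7, i.e. 30·(-3) + 7·13 = 1.
Times 105: 30·(-315) + 7·1365 = 105, so (-315, 1365) solves it.
The general solution is s = -315 + 7k, t = 1365 − 30k; taking k = 45 gives the smaller pair s = 0, t = 15.
Check: 1650·0 + 385·15 = 0 + 5775 = 5775. ✓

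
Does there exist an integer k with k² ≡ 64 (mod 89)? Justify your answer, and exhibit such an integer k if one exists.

k = 81

k = 81 works: 81² = 6561, and 6561 − 64 = 6497 = 73·89.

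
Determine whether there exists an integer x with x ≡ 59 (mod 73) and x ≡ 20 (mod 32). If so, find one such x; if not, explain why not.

x = 1300

gcd(73, 32) = 1, so the Chinese Remainder Theorem guarantees exactly one residue class mod 2336 satisfying both.
Write x = 59 + 73t and require 59 + 73t ≡ 20 (mod 32), i.e. 73t ≡ 25 (mod 32).
73 ≡ 9 (mod 32), so this reads 9t ≡ 25 (mod 32). To invert 9 modulo 32: 32 = 3·9 + 5, 9 = 1·5 + 4, 5 = 1·4 + 1, 4 = 4·1 + 0, and unwinding, 1 = 5 − 1·4 = 5 − (9 − 1·5) = −9 + 2·5 = −9 + 2·(32 − 3·9) = 2·32 − 7·9. Thus 9⁻¹ ≡ -7 ≡ 25 (mod 32).
Multiplying by 25: t ≡ 25·25 = 625 ≡ 17 (mod 32).
Taking t = 17 gives x = 59 + 73·17 = 1300.
Indeed 1300 ≡ 59 (mod 73) and 1300 ≡ 20 (mod 32).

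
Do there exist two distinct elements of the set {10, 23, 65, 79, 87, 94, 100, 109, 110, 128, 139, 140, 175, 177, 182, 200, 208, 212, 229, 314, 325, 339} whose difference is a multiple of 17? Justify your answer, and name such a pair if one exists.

Both 87 and 325 leave remainder 2 on division by 17; their difference 238 = 14·17 is a multiple of 17.

87 and 325 are such a pair.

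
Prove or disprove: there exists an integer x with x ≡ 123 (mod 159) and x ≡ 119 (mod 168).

Both moduli are multiples of 3 = gcd(159, 168), so any solution would satisfy x ≡ 123 and x ≡ 119 modulo 3 simultaneously.
But 123 mod 3 = 0 while 119 mod 3 = 2, a contradiction.
So no integer satisfies both congruences.

No, no such integer exists.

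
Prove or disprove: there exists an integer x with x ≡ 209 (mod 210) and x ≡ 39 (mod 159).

There is no such integer.

gcd(210, 159) = 3. If x ≡ 209 (mod 210) and x ≡ 39 (mod 159), then x ≡ 209 (mod 3) and x ≡ 39 (mod 3).
However 209 ≡ 2 and 39 ≡ 0 (mod 3), and 2 ≠ 0.
Therefore no such x exists.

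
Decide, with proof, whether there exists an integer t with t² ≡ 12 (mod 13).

t = 8

t = 8 works: 8² = 64, and 64 − 12 = 52 = 4·13.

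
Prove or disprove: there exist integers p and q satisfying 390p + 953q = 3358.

p = 165, q = -64

390 and 953 are coprime, so 390p + 953q ranges over all of ℤ.
Euclidean algorithm: 953 = 2·390 + 173, 390 = 2·173 + 44, 173 = 3·44 + 41, 44 = 1·41 + 3, 41 = 13·3 + 2, 3 = 1·2 + 1, 2 = 2·1 + 0.
Working back up the chain: 1 = 3 − 1·2 = 3 − (41 − 13·3) = −41 + 14·3 = −41 + 14·(44 − 1·41) = 14·44 − 15·41 = 14·44 − 15·(173 − 3·44) = −15·173 + 59·44 = −15·173 + 59·(390 − 2·173) = 59·390 − 133·173 = 59·390 − 133·(953 − 2·390) = −133·953 + 325·390. So 390·325 + 953·(-133) = 1.
Times 3358: 390·1091350 + 953·(-446614) = 3358, so (1091350, -446614) solves it.
Subtracting 1145·953 from p and adding 1145·390 to q gives the tidier solution (165, -64).
Check: 390·165 + 953·(-64) = 64350 − 60992 = 3358. ✓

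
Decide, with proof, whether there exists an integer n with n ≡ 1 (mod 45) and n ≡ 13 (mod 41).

n = 136

Since 45 and 41 share no common factor, CRT says the pair of congruences has a solution (unique mod 1845).
Any solution of the first congruence is n = 1 + 45t; substituting into the second, 45t ≡ 13 − 1 ≡ 12 (mod 41).
45 ≡ 4 (mod 41), so this reads 4t ≡ 12 (mod 41). Note 4·31 = 124 ≡ 1 (mod 41) (as 124 − 1 = 3·41), so 4⁻¹ ≡ 31.
Multiplying by 31: t ≡ 31·12 = 372 ≡ 3 (mod 41).
Taking t = 3 gives n = 1 + 45·3 = 136.
Indeed 136 ≡ 1 (mod 45) and 136 ≡ 13 (mod 41).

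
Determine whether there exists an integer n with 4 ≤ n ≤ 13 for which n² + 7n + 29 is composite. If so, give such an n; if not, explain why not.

n = 13

At n = 13: 13² + 7·13 + 29 = 289 = 17·17, which is composite.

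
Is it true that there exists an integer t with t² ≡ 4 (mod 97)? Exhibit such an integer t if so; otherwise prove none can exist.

Take t = 95. Then 95² = 9025 = 93·97 + 4, so 95² ≡ 4 (mod 97).

t = 95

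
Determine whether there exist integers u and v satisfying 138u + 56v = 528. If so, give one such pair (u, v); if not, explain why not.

Since gcd(138, 56) = 2 and 528 = 2·264, Bézout's identity guarantees a solution.
Dividing through by 2 reduces the equation to 69u + 28v = 264.
Euclidean algorithm: 69 = 2·28 + 13, 28 = 2·13 + 2, 13 = 6·2 + 1, 2 = 2·1 + 0.
Unwinding: 1 = 13 − 6·2 = 13 − 6·(28 − 2·13) = −6·28 + 13·13 = −6·28 + 13·(69 − 2·28) = 13·69 − 32·28, i.e. 69·13 + 28·(-32) = 1.
Multiplying through by 264: u = 13·264 = 3432, v = (-32)·264 = -8448 is a solution.
Subtracting 122·28 from u and adding 122·69 to v gives the tidier solution (16, -30).
Check: 138·16 + 56·(-30) = 2208 − 1680 = 528. ✓

u = 16, v = -30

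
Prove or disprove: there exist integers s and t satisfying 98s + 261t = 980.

s = 10, t = 0

98 and 261 are coprime, so 98s + 261t ranges over all of ℤ.
Run the Euclidean algorithm on 261 and 98: 261 = 2·98 + 65, 98 = 1·65 + 33, 65 = 1·33 + 32, 33 = 1·32 + 1, 32 = 32·1 + 0.
Unwinding: 1 = 33 − 1·32 = 33 − (65 − 1·33) = −65 + 2·33 = −65 + 2·(98 − 1·65) = 2·98 − 3·65 = 2·98 − 3·(261 − 2·98) = −3·261 + 8·98, i.e. 98·8 + 261·(-3) = 1.
Multiplying through by 980: s = 8·980 = 7840, t = (-3)·980 = -2940 is a solution.
The general solution is s = 7840 + 261k, t = -2940 − 98k; taking k = -30 gives the smaller pair s = 10, t = 0.
Indeed 98·10 + 261·0 = 980 + 0 = 980.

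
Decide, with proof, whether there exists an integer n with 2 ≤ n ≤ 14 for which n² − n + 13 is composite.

At n = 7: 7² − 7 + 13 = 55 = 5·11, which is composite.

n = 7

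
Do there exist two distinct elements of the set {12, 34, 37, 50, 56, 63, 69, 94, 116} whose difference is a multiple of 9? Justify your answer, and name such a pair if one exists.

Residues mod 9: 12↦3, 34↦7, 37↦1, 50↦5, 56↦2, 63↦0, 69↦6, 94↦4, 116↦8.
These 9 residues are pairwise different, hence no difference of two elements is divisible by 9.

There is no such pair.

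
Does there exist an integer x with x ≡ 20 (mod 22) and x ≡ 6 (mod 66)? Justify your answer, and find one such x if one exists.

Reduce both congruences modulo 22, which divides 22 and 66: they say x ≡ 20 (mod 22) and x ≡ 6 (mod 22).
But 20 mod 22 = 20 while 6 mod 22 = 6, a contradiction.
Therefore no such x exists.

No such integer exists.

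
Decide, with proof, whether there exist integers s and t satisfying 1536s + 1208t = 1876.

No, no such integers exist.

Both 1536 and 1208 are divisible by gcd(1536, 1208) = 8, hence so is any combination 1536s + 1208t.
But 1876 = 8·234 + 4, so 8 ∤ 1876.
So the equation is unsolvable over ℤ.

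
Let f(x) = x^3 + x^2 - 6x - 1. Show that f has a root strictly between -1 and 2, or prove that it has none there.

f(-1) = 5 and f(2) = -1, which have opposite signs.
As a polynomial, f is continuous on every closed interval.
By the Intermediate Value Theorem f must vanish at some point of (-1, 2).

Yes, f has a root in the interval.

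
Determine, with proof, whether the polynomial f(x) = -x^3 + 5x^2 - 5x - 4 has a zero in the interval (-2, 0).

Such a root exists.

f(-2) = 34 and f(0) = -4, which have opposite signs.
f is continuous everywhere (it is a polynomial), in particular on [-2, 0].
By the Intermediate Value Theorem f must vanish at some point of (-2, 0).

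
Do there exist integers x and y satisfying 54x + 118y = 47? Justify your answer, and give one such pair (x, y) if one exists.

No, no such integers exist.

gcd(54, 118) = 2, so every integer of the form 54x + 118y is a multiple of 2.
But 47 is not a multiple of 2 (it leaves remainder 1).
Hence no integers x, y satisfy the equation.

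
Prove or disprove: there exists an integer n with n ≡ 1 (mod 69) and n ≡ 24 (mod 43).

Since 69 and 43 share no common factor, CRT says the pair of congruences has a solution (unique mod 2967).
Write n = 1 + 69t and require 1 + 69t ≡ 24 (mod 43), i.e. 69t ≡ 23 (mod 43).
69 ≡ 26 (mod 43), so this reads 26t ≡ 23 (mod 43). Since 26·5 = 130 = 3·43 + 1, the inverse of 26 mod 43 is 5.
Multiplying by 5: t ≡ 5·23 = 115 ≡ 29 (mod 43).
With t = 29: n = 1 + 69·29 = 2002.
Indeed 2002 ≡ 1 (mod 69) and 2002 ≡ 24 (mod 43).

n = 2002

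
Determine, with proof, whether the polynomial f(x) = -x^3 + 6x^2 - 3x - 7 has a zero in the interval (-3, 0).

Yes, f has a root in the interval.

f(-3) = 83 and f(0) = -7, which have opposite signs.
As a polynomial, f is continuous on every closed interval.
By the Intermediate Value Theorem, f takes the value 0 somewhere in the open interval.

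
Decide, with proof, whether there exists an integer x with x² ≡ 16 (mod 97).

x = 93

x = 93 works: 93² = 8649, and 8649 − 16 = 8633 = 89·97.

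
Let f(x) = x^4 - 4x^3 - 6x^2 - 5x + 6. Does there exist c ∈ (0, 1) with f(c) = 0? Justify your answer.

Yes, such a c exists.

f(0) = 6 and f(1) = -8, which have opposite signs.
f is continuous everywhere (it is a polynomial), in particular on [0, 1].
By the Intermediate Value Theorem f must vanish at some point of (0, 1).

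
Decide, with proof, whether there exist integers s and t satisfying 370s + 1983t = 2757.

Since gcd(370, 1983) = 1, every integer is an integer combination of 370 and 1983.
Run the Euclidean algorithm on 1983 and 370: 1983 = 5·370 + 133, 370 = 2·133 + 104, 133 = 1·104 + 29, 104 = 3·29 + 17, 29 = 1·17 + 12, 17 = 1·12 + 5, 12 = 2·5 + 2, 5 = 2·2 + 1, 2 = 2·1 + 0.
Working back up the chain: 1 = 5 − 2·2 = 5 − 2·(12 − 2·5) = −2·12 + 5·5 = −2·12 + 5·(17 − 1·12) = 5·17 − 7·12 = 5·17 − 7·(29 − 1·17) = −7·29 + 12·17 = −7·29 + 12·(104 − 3·29) = 12·104 − 43·29 = 12·104 − 43·(133 − 1·104) = −43·133 + 55·104 = −43·133 + 55·(370 − 2·133) = 55·370 − 153·133 = 55·370 − 153·(1983 − 5·370) = −153·1983 + 820·370. So 370·820 + 1983·(-153) = 1.
Multiplying through by 2757: s = 820·2757 = 2260740, t = (-153)·2757 = -421821 is a solution.
The general solution is s = 2260740 + 1983k, t = -421821 − 370k; taking k = -1140 gives the smaller pair s = 120, t = -21.
Indeed 370·120 + 1983·(-21) = 44400 − 41643 = 2757.

s = 120, t = -21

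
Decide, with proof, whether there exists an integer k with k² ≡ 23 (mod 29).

k = 9 works: 9² = 81, and 81 − 23 = 58 = 2·29.

k = 9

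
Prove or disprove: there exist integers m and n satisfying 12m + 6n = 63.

Any value of 12m + 6n is a multiple of gcd(12, 6) = 6.
But 63 is not a multiple of 6 (it leaves remainder 3).
Hence no integers m, n satisfy the equation.

There are no such integers.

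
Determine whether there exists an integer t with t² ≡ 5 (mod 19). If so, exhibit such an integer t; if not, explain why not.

Take t = 9. Then 9² = 81 = 4·19 + 5, so 9² ≡ 5 (mod 19).

t = 9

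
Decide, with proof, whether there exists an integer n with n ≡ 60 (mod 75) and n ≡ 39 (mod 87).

n = 735

The moduli are not coprime: gcd(75, 87) = 3. Compatibility requires 3 ∣ (39 − 60) = -21, which holds, so solutions exist.
Write n = 60 + 75t. Then 75t ≡ 39 − 60 ≡ 66 (mod 87); dividing through by 3 gives 25t ≡ 22 (mod 29).
Since 25·7 = 175 = 6·29 + 1, the inverse of 25 mod 29 is 7.
Multiplying by 7: t ≡ 7·22 = 154 ≡ 9 (mod 29).
Then n = 60 + 75·9 = 735.
Indeed 735 ≡ 60 (mod 75) and 735 ≡ 39 (mod 87).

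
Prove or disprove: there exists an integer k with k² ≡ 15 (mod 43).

k = 31

k = 31 works: 31² = 961, and 961 − 15 = 946 = 22·43.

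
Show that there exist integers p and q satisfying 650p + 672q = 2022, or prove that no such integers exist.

gcd(650, 672) = 2, and 2 divides 2022, so integer solutions exist.
Dividing through by 2 reduces the equation to 325p + 336q = 1011.
Euclidean algorithm: 336 = 1·325 + 11, 325 = 29·11 + 6, 11 = 1·6 + 5, 6 = 1·5 + 1, 5 = 5·1 + 0.
Back-substituting, 1 = 6 − 1·5 = 6 − (11 − 1·6) = −11 + 2·6 = −11 + 2·(325 − 29·11) = 2·325 − 59·11 = 2·325 − 59·(336 − 1·325) = −59·336 + 61·325; that is, 325·61 + 336·(-59) = 1.
Times 1011: 325·61671 + 336·(-59649) = 1011, so (61671, -59649) solves it.
Shifting by a multiple of (336, −325) keeps it a solution: p = 61671 − 183·336 = 183, q = -59649 + 183·325 = -174.
Check: 650·183 + 672·(-174) = 118950 − 116928 = 2022. ✓

p = 183, q = -174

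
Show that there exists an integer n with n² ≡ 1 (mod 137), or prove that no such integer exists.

n = 136

n = 136 works: 136² = 18496, and 18496 − 1 = 18495 = 135·137.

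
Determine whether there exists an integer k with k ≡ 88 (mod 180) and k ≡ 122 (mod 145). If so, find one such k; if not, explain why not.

Both moduli are multiples of 5 = gcd(180, 145), so any solution would satisfy k ≡ 88 and k ≡ 122 modulo 5 simultaneously.
These are incompatible: 88 − 122 = -34 is not divisible by 5.
So no integer satisfies both congruences.

No, no such integer exists.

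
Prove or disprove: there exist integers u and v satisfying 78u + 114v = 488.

No such integers exist.

Any value of 78u + 114v is a multiple of gcd(78, 114) = 6.
However 488 leaves remainder 2 on division by 6.
Therefore 78u + 114v = 488 has no solution in integers.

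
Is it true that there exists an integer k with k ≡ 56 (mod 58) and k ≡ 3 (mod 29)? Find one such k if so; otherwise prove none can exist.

Both moduli are multiples of 29 = gcd(58, 29), so any solution would satisfy k ≡ 56 and k ≡ 3 modulo 29 simultaneously.
But 56 mod 29 = 27 while 3 mod 29 = 3, a contradiction.
Hence the system has no solution.

No such integer exists.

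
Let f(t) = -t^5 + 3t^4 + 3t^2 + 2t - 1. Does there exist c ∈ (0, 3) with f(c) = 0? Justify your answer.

f(0) = -1 and f(3) = 32, which have opposite signs.
f is continuous everywhere (it is a polynomial), in particular on [0, 3].
By the Intermediate Value Theorem, f takes the value 0 somewhere in the open interval.

Yes, such a c exists.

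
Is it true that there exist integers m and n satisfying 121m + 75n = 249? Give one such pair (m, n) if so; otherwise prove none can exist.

Since gcd(121, 75) = 1, every integer is an integer combination of 121 and 75.
Dividing repeatedly: 121 = 1·75 + 46, 75 = 1·46 + 29, 46 = 1·29 + 17, 29 = 1·17 + 12, 17 = 1·12 + 5, 12 = 2·5 + 2, 5 = 2·2 + 1, 2 = 2·1 + 0.
Working back up the chain: 1 = 5 − 2·2 = 5 − 2·(12 − 2·5) = −2·12 + 5·5 = −2·12 + 5·(17 − 1·12) = 5·17 − 7·12 = 5·17 − 7·(29 − 1·17) = −7·29 + 12·17 = −7·29 + 12·(46 − 1·29) = 12·46 − 19·29 = 12·46 − 19·(75 − 1·46) = −19·75 + 31·46 = −19·75 + 31·(121 − 1·75) = 31·121 − 50·75. So 121·31 + 75·(-50) = 1.
Scaling by 249 gives the particular solution (m, n) = (7719, -12450).
Subtracting 102·75 from m and adding 102·121 to n gives the tidier solution (69, -108).
Indeed 121·69 + 75·(-108) = 8349 − 8100 = 249.

m = 69, n = -108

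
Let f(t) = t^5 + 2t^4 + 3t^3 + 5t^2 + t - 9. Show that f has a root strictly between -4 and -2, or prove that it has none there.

No.

The endpoint values f(-4) = -637 and f(-2) = -15 are both negative. Claim: f(t) < 0 for every t in (-4, -2).
Shift to the endpoint -2: with t = -2 − u (0 < u < 2), one computes f(-2 − u) = -u^5 - 8u^4 - 27u^3 - 45u^2 - 33u - 15.
The nonzero coefficients here are all negative, so for u > 0 every term is negative (or zero), and the constant term -15 is strictly negative.
So f is strictly negative on (-4, -2); no root exists in the interval.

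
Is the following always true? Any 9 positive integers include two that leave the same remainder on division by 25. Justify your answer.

No; for instance {57, 58, 59, 60, 61, 62, 63, 64, 65} is a counterexample.

Try 9 consecutive integers, 57, 58, …, 65. Their remainders mod 25 are 7, 8, 9, 10, 11, 12, 13, 14, 15 — pairwise different, as any 9 ≤ 25 consecutive integers have distinct residues.
Hence this collection has no pair with equal remainders mod 25, disproving the claim.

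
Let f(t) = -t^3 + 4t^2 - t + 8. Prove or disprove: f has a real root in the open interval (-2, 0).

The endpoint values f(-2) = 34 and f(0) = 8 are both positive. Claim: f(t) > 0 for every t in (-2, 0).
Shift to the endpoint 0: with t = −u (0 < u < 2), one computes f(−u) = u^3 + 4u^2 + u + 8.
All 4 nonzero coefficients of this polynomial in u are positive; hence for u > 0 the value is a sum of positive terms (the constant 8 among them).
So f is strictly positive on (-2, 0); no root exists in the interval.

No such root exists.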